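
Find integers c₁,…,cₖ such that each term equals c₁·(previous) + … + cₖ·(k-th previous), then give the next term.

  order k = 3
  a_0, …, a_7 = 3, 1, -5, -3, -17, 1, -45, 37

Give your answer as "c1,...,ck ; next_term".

  a_3 = 0·-5 + 3·1 + -2·3 = -3
  a_4 = 0·-3 + 3·-5 + -2·1 = -17
  a_5 = 0·-17 + 3·-3 + -2·-5 = 1
  a_6 = 0·1 + 3·-17 + -2·-3 = -45
  a_7 = 0·-45 + 3·1 + -2·-17 = 37
  a_8 = 0·37 + 3·-45 + -2·1 = -137

0,3,-2 ; -137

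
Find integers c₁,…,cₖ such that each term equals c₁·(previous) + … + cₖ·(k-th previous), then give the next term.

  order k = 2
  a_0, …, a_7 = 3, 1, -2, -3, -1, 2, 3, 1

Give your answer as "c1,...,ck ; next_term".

1,-1 ; -2

  a_2 = 1·1 + -1·3 = -2
  a_3 = 1·-2 + -1·1 = -3
  a_4 = 1·-3 + -1·-2 = -1
  a_5 = 1·-1 + -1·-3 = 2
  a_6 = 1·2 + -1·-1 = 3
  a_7 = 1·3 + -1·2 = 1
  a_8 = 1·1 + -1·3 = -2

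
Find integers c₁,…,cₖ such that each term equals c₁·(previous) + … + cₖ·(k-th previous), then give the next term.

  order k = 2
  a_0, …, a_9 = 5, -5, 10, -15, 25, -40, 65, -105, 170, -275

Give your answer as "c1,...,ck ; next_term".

-1,1 ; 445

  a_2 = -1·-5 + 1·5 = 10
  a_3 = -1·10 + 1·-5 = -15
  a_4 = -1·-15 + 1·10 = 25
  a_5 = -1·25 + 1·-15 = -40
  a_6 = -1·-40 + 1·25 = 65
  a_7 = -1·65 + 1·-40 = -105
  a_8 = -1·-105 + 1·65 = 170
  a_9 = -1·170 + 1·-105 = -275
  a_10 = -1·-275 + 1·170 = 445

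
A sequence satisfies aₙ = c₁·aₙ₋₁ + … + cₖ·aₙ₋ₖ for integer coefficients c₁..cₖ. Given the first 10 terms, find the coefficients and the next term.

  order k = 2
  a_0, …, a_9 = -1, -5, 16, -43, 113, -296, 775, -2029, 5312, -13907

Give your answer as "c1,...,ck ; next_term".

  a_2 = -3·-5 + -1·-1 = 16
  a_3 = -3·16 + -1·-5 = -43
  a_4 = -3·-43 + -1·16 = 113
  a_5 = -3·113 + -1·-43 = -296
  a_6 = -3·-296 + -1·113 = 775
  a_7 = -3·775 + -1·-296 = -2029
  a_8 = -3·-2029 + -1·775 = 5312
  a_9 = -3·5312 + -1·-2029 = -13907
  a_10 = -3·-13907 + -1·5312 = 36409

-3,-1 ; 36409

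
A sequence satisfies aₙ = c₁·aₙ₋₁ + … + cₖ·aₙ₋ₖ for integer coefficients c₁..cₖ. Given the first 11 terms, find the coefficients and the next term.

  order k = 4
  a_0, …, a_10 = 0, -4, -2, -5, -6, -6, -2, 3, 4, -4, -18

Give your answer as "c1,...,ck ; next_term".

  a_4 = 2·-5 + -2·-2 + 0·-4 + 1·0 = -6
  a_5 = 2·-6 + -2·-5 + 0·-2 + 1·-4 = -6
  a_6 = 2·-6 + -2·-6 + 0·-5 + 1·-2 = -2
  a_7 = 2·-2 + -2·-6 + 0·-6 + 1·-5 = 3
  a_8 = 2·3 + -2·-2 + 0·-6 + 1·-6 = 4
  a_9 = 2·4 + -2·3 + 0·-2 + 1·-6 = -4
  a_10 = 2·-4 + -2·4 + 0·3 + 1·-2 = -18
  a_11 = 2·-18 + -2·-4 + 0·4 + 1·3 = -25

2,-2,0,1 ; -25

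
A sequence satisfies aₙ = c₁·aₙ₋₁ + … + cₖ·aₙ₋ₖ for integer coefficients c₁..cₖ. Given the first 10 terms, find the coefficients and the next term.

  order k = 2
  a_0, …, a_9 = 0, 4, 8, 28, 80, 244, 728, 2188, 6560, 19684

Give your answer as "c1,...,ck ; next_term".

  a_2 = 2·4 + 3·0 = 8
  a_3 = 2·8 + 3·4 = 28
  a_4 = 2·28 + 3·8 = 80
  a_5 = 2·80 + 3·28 = 244
  a_6 = 2·244 + 3·80 = 728
  a_7 = 2·728 + 3·244 = 2188
  a_8 = 2·2188 + 3·728 = 6560
  a_9 = 2·6560 + 3·2188 = 19684
  a_10 = 2·19684 + 3·6560 = 59048

2,3 ; 59048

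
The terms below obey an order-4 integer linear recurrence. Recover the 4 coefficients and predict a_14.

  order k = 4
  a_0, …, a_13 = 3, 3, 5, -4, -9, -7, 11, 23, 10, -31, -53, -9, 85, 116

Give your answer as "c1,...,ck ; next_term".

  a_4 = 1·-4 + -1·5 + -1·3 + 1·3 = -9
  a_5 = 1·-9 + -1·-4 + -1·5 + 1·3 = -7
  a_6 = 1·-7 + -1·-9 + -1·-4 + 1·5 = 11
  a_7 = 1·11 + -1·-7 + -1·-9 + 1·-4 = 23
  a_8 = 1·23 + -1·11 + -1·-7 + 1·-9 = 10
  a_9 = 1·10 + -1·23 + -1·11 + 1·-7 = -31
  a_10 = 1·-31 + -1·10 + -1·23 + 1·11 = -53
  a_11 = 1·-53 + -1·-31 + -1·10 + 1·23 = -9
  a_12 = 1·-9 + -1·-53 + -1·-31 + 1·10 = 85
  a_13 = 1·85 + -1·-9 + -1·-53 + 1·-31 = 116
  a_14 = 1·116 + -1·85 + -1·-9 + 1·-53 = -13

1,-1,-1,1 ; -13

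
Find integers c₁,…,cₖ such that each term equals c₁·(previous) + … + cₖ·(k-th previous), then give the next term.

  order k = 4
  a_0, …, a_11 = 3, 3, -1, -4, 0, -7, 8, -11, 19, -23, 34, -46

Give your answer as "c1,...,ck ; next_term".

-1,1,0,-1 ; 61

  a_4 = -1·-4 + 1·-1 + 0·3 + -1·3 = 0
  a_5 = -1·0 + 1·-4 + 0·-1 + -1·3 = -7
  a_6 = -1·-7 + 1·0 + 0·-4 + -1·-1 = 8
  a_7 = -1·8 + 1·-7 + 0·0 + -1·-4 = -11
  a_8 = -1·-11 + 1·8 + 0·-7 + -1·0 = 19
  a_9 = -1·19 + 1·-11 + 0·8 + -1·-7 = -23
  a_10 = -1·-23 + 1·19 + 0·-11 + -1·8 = 34
  a_11 = -1·34 + 1·-23 + 0·19 + -1·-11 = -46
  a_12 = -1·-46 + 1·34 + 0·-23 + -1·19 = 61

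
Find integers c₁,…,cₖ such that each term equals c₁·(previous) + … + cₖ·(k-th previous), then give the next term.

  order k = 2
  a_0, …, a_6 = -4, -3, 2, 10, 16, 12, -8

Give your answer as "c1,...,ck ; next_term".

2,-2 ; -40

  a_2 = 2·-3 + -2·-4 = 2
  a_3 = 2·2 + -2·-3 = 10
  a_4 = 2·10 + -2·2 = 16
  a_5 = 2·16 + -2·10 = 12
  a_6 = 2·12 + -2·16 = -8
  a_7 = 2·-8 + -2·12 = -40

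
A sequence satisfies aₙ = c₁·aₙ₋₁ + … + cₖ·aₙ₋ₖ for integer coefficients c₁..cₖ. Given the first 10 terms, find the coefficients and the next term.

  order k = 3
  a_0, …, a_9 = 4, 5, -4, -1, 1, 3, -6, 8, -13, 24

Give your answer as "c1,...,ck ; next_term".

-2,-1,-1 ; -43

  a_3 = -2·-4 + -1·5 + -1·4 = -1
  a_4 = -2·-1 + -1·-4 + -1·5 = 1
  a_5 = -2·1 + -1·-1 + -1·-4 = 3
  a_6 = -2·3 + -1·1 + -1·-1 = -6
  a_7 = -2·-6 + -1·3 + -1·1 = 8
  a_8 = -2·8 + -1·-6 + -1·3 = -13
  a_9 = -2·-13 + -1·8 + -1·-6 = 24
  a_10 = -2·24 + -1·-13 + -1·8 = -43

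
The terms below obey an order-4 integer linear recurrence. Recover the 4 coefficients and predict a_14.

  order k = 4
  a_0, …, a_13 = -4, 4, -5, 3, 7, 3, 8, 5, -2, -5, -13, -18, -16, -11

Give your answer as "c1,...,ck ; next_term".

  a_4 = 1·3 + 0·-5 + 0·4 + -1·-4 = 7
  a_5 = 1·7 + 0·3 + 0·-5 + -1·4 = 3
  a_6 = 1·3 + 0·7 + 0·3 + -1·-5 = 8
  a_7 = 1·8 + 0·3 + 0·7 + -1·3 = 5
  a_8 = 1·5 + 0·8 + 0·3 + -1·7 = -2
  a_9 = 1·-2 + 0·5 + 0·8 + -1·3 = -5
  a_10 = 1·-5 + 0·-2 + 0·5 + -1·8 = -13
  a_11 = 1·-13 + 0·-5 + 0·-2 + -1·5 = -18
  a_12 = 1·-18 + 0·-13 + 0·-5 + -1·-2 = -16
  a_13 = 1·-16 + 0·-18 + 0·-13 + -1·-5 = -11
  a_14 = 1·-11 + 0·-16 + 0·-18 + -1·-13 = 2

1,0,0,-1 ; 2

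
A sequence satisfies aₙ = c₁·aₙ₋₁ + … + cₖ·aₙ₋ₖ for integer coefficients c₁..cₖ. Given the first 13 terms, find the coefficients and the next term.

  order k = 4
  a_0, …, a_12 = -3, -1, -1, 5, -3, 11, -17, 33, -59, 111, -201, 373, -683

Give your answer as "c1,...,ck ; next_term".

0,2,-2,1 ; 1259

  a_4 = 0·5 + 2·-1 + -2·-1 + 1·-3 = -3
  a_5 = 0·-3 + 2·5 + -2·-1 + 1·-1 = 11
  a_6 = 0·11 + 2·-3 + -2·5 + 1·-1 = -17
  a_7 = 0·-17 + 2·11 + -2·-3 + 1·5 = 33
  a_8 = 0·33 + 2·-17 + -2·11 + 1·-3 = -59
  a_9 = 0·-59 + 2·33 + -2·-17 + 1·11 = 111
  a_10 = 0·111 + 2·-59 + -2·33 + 1·-17 = -201
  a_11 = 0·-201 + 2·111 + -2·-59 + 1·33 = 373
  a_12 = 0·373 + 2·-201 + -2·111 + 1·-59 = -683
  a_13 = 0·-683 + 2·373 + -2·-201 + 1·111 = 1259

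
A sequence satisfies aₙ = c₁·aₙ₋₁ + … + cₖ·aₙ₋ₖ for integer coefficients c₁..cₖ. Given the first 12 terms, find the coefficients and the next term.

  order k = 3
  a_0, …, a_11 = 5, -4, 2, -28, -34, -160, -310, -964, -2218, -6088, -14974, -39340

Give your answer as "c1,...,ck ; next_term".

2,3,-4 ; -99250

  a_3 = 2·2 + 3·-4 + -4·5 = -28
  a_4 = 2·-28 + 3·2 + -4·-4 = -34
  a_5 = 2·-34 + 3·-28 + -4·2 = -160
  a_6 = 2·-160 + 3·-34 + -4·-28 = -310
  a_7 = 2·-310 + 3·-160 + -4·-34 = -964
  a_8 = 2·-964 + 3·-310 + -4·-160 = -2218
  a_9 = 2·-2218 + 3·-964 + -4·-310 = -6088
  a_10 = 2·-6088 + 3·-2218 + -4·-964 = -14974
  a_11 = 2·-14974 + 3·-6088 + -4·-2218 = -39340
  a_12 = 2·-39340 + 3·-14974 + -4·-6088 = -99250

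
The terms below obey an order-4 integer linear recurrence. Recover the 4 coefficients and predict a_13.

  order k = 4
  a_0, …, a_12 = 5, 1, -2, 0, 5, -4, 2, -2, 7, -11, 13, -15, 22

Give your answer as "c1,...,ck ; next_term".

-1,0,0,1 ; -33

  a_4 = -1·0 + 0·-2 + 0·1 + 1·5 = 5
  a_5 = -1·5 + 0·0 + 0·-2 + 1·1 = -4
  a_6 = -1·-4 + 0·5 + 0·0 + 1·-2 = 2
  a_7 = -1·2 + 0·-4 + 0·5 + 1·0 = -2
  a_8 = -1·-2 + 0·2 + 0·-4 + 1·5 = 7
  a_9 = -1·7 + 0·-2 + 0·2 + 1·-4 = -11
  a_10 = -1·-11 + 0·7 + 0·-2 + 1·2 = 13
  a_11 = -1·13 + 0·-11 + 0·7 + 1·-2 = -15
  a_12 = -1·-15 + 0·13 + 0·-11 + 1·7 = 22
  a_13 = -1·22 + 0·-15 + 0·13 + 1·-11 = -33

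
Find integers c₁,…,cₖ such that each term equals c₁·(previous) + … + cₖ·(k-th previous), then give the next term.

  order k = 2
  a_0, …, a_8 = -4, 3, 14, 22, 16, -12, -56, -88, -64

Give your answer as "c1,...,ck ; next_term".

2,-2 ; 48

  a_2 = 2·3 + -2·-4 = 14
  a_3 = 2·14 + -2·3 = 22
  a_4 = 2·22 + -2·14 = 16
  a_5 = 2·16 + -2·22 = -12
  a_6 = 2·-12 + -2·16 = -56
  a_7 = 2·-56 + -2·-12 = -88
  a_8 = 2·-88 + -2·-56 = -64
  a_9 = 2·-64 + -2·-88 = 48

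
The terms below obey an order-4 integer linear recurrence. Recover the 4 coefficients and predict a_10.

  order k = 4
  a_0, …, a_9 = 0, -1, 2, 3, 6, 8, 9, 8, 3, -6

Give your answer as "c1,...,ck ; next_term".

  a_4 = 1·3 + 1·2 + -1·-1 + -1·0 = 6
  a_5 = 1·6 + 1·3 + -1·2 + -1·-1 = 8
  a_6 = 1·8 + 1·6 + -1·3 + -1·2 = 9
  a_7 = 1·9 + 1·8 + -1·6 + -1·3 = 8
  a_8 = 1·8 + 1·9 + -1·8 + -1·6 = 3
  a_9 = 1·3 + 1·8 + -1·9 + -1·8 = -6
  a_10 = 1·-6 + 1·3 + -1·8 + -1·9 = -20

1,1,-1,-1 ; -20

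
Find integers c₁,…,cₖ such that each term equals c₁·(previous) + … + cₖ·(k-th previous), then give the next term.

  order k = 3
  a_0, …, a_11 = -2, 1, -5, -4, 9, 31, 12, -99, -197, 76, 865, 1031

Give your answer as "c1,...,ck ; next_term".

  a_3 = 1·-5 + -3·1 + -2·-2 = -4
  a_4 = 1·-4 + -3·-5 + -2·1 = 9
  a_5 = 1·9 + -3·-4 + -2·-5 = 31
  a_6 = 1·31 + -3·9 + -2·-4 = 12
  a_7 = 1·12 + -3·31 + -2·9 = -99
  a_8 = 1·-99 + -3·12 + -2·31 = -197
  a_9 = 1·-197 + -3·-99 + -2·12 = 76
  a_10 = 1·76 + -3·-197 + -2·-99 = 865
  a_11 = 1·865 + -3·76 + -2·-197 = 1031
  a_12 = 1·1031 + -3·865 + -2·76 = -1716

1,-3,-2 ; -1716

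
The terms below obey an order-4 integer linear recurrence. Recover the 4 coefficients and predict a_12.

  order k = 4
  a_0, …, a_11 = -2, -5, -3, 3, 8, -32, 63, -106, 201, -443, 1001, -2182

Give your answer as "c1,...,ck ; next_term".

-3,-3,-2,1 ; 4630

  a_4 = -3·3 + -3·-3 + -2·-5 + 1·-2 = 8
  a_5 = -3·8 + -3·3 + -2·-3 + 1·-5 = -32
  a_6 = -3·-32 + -3·8 + -2·3 + 1·-3 = 63
  a_7 = -3·63 + -3·-32 + -2·8 + 1·3 = -106
  a_8 = -3·-106 + -3·63 + -2·-32 + 1·8 = 201
  a_9 = -3·201 + -3·-106 + -2·63 + 1·-32 = -443
  a_10 = -3·-443 + -3·201 + -2·-106 + 1·63 = 1001
  a_11 = -3·1001 + -3·-443 + -2·201 + 1·-106 = -2182
  a_12 = -3·-2182 + -3·1001 + -2·-443 + 1·201 = 4630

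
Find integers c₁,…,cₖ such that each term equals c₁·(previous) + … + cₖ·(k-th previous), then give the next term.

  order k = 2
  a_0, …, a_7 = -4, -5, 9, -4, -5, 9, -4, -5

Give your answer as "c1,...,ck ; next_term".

-1,-1 ; 9

  a_2 = -1·-5 + -1·-4 = 9
  a_3 = -1·9 + -1·-5 = -4
  a_4 = -1·-4 + -1·9 = -5
  a_5 = -1·-5 + -1·-4 = 9
  a_6 = -1·9 + -1·-5 = -4
  a_7 = -1·-4 + -1·9 = -5
  a_8 = -1·-5 + -1·-4 = 9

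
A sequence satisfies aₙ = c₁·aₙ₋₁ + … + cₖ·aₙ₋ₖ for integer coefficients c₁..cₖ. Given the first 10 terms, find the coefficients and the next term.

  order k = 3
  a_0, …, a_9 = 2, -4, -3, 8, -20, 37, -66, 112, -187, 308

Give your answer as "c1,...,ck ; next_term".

  a_3 = -2·-3 + 0·-4 + 1·2 = 8
  a_4 = -2·8 + 0·-3 + 1·-4 = -20
  a_5 = -2·-20 + 0·8 + 1·-3 = 37
  a_6 = -2·37 + 0·-20 + 1·8 = -66
  a_7 = -2·-66 + 0·37 + 1·-20 = 112
  a_8 = -2·112 + 0·-66 + 1·37 = -187
  a_9 = -2·-187 + 0·112 + 1·-66 = 308
  a_10 = -2·308 + 0·-187 + 1·112 = -504

-2,0,1 ; -504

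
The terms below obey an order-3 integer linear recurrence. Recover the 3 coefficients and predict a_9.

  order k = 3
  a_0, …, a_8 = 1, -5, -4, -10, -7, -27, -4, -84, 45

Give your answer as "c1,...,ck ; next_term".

  a_3 = -1·-4 + 3·-5 + 1·1 = -10
  a_4 = -1·-10 + 3·-4 + 1·-5 = -7
  a_5 = -1·-7 + 3·-10 + 1·-4 = -27
  a_6 = -1·-27 + 3·-7 + 1·-10 = -4
  a_7 = -1·-4 + 3·-27 + 1·-7 = -84
  a_8 = -1·-84 + 3·-4 + 1·-27 = 45
  a_9 = -1·45 + 3·-84 + 1·-4 = -301

-1,3,1 ; -301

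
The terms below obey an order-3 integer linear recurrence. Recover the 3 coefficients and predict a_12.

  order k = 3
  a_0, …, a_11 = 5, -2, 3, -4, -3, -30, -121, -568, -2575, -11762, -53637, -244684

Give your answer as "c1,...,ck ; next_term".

4,3,-2 ; -1116123

  a_3 = 4·3 + 3·-2 + -2·5 = -4
  a_4 = 4·-4 + 3·3 + -2·-2 = -3
  a_5 = 4·-3 + 3·-4 + -2·3 = -30
  a_6 = 4·-30 + 3·-3 + -2·-4 = -121
  a_7 = 4·-121 + 3·-30 + -2·-3 = -568
  a_8 = 4·-568 + 3·-121 + -2·-30 = -2575
  a_9 = 4·-2575 + 3·-568 + -2·-121 = -11762
  a_10 = 4·-11762 + 3·-2575 + -2·-568 = -53637
  a_11 = 4·-53637 + 3·-11762 + -2·-2575 = -244684
  a_12 = 4·-244684 + 3·-53637 + -2·-11762 = -1116123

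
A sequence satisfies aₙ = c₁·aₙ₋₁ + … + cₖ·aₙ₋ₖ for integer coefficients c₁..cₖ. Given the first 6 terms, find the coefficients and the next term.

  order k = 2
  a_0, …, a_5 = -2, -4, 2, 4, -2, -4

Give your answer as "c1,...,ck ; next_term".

0,-1 ; 2

  a_2 = 0·-4 + -1·-2 = 2
  a_3 = 0·2 + -1·-4 = 4
  a_4 = 0·4 + -1·2 = -2
  a_5 = 0·-2 + -1·4 = -4
  a_6 = 0·-4 + -1·-2 = 2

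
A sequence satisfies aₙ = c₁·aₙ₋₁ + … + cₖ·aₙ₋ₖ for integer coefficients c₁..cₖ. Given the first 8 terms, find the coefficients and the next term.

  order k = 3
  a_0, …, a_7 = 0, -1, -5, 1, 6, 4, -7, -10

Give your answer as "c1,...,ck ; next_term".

  a_3 = 0·-5 + -1·-1 + -1·0 = 1
  a_4 = 0·1 + -1·-5 + -1·-1 = 6
  a_5 = 0·6 + -1·1 + -1·-5 = 4
  a_6 = 0·4 + -1·6 + -1·1 = -7
  a_7 = 0·-7 + -1·4 + -1·6 = -10
  a_8 = 0·-10 + -1·-7 + -1·4 = 3

0,-1,-1 ; 3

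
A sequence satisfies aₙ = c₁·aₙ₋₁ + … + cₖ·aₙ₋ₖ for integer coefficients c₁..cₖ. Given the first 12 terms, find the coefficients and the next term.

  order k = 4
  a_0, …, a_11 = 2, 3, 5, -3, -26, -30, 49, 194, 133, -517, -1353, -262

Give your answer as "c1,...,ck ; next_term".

1,-3,-2,-1 ; 4698

  a_4 = 1·-3 + -3·5 + -2·3 + -1·2 = -26
  a_5 = 1·-26 + -3·-3 + -2·5 + -1·3 = -30
  a_6 = 1·-30 + -3·-26 + -2·-3 + -1·5 = 49
  a_7 = 1·49 + -3·-30 + -2·-26 + -1·-3 = 194
  a_8 = 1·194 + -3·49 + -2·-30 + -1·-26 = 133
  a_9 = 1·133 + -3·194 + -2·49 + -1·-30 = -517
  a_10 = 1·-517 + -3·133 + -2·194 + -1·49 = -1353
  a_11 = 1·-1353 + -3·-517 + -2·133 + -1·194 = -262
  a_12 = 1·-262 + -3·-1353 + -2·-517 + -1·133 = 4698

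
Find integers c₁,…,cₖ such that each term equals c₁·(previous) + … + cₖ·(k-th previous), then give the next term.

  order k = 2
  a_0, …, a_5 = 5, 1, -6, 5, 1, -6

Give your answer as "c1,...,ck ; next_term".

  a_2 = -1·1 + -1·5 = -6
  a_3 = -1·-6 + -1·1 = 5
  a_4 = -1·5 + -1·-6 = 1
  a_5 = -1·1 + -1·5 = -6
  a_6 = -1·-6 + -1·1 = 5

-1,-1 ; 5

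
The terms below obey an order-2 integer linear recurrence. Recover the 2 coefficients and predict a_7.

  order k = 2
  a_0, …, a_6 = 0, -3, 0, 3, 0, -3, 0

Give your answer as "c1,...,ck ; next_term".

0,-1 ; 3

  a_2 = 0·-3 + -1·0 = 0
  a_3 = 0·0 + -1·-3 = 3
  a_4 = 0·3 + -1·0 = 0
  a_5 = 0·0 + -1·3 = -3
  a_6 = 0·-3 + -1·0 = 0
  a_7 = 0·0 + -1·-3 = 3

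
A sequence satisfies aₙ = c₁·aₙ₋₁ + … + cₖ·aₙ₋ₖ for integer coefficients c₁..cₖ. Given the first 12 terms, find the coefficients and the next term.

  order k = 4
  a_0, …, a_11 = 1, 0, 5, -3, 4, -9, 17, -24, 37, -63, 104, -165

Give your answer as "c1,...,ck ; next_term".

-1,0,-1,1 ; 265

  a_4 = -1·-3 + 0·5 + -1·0 + 1·1 = 4
  a_5 = -1·4 + 0·-3 + -1·5 + 1·0 = -9
  a_6 = -1·-9 + 0·4 + -1·-3 + 1·5 = 17
  a_7 = -1·17 + 0·-9 + -1·4 + 1·-3 = -24
  a_8 = -1·-24 + 0·17 + -1·-9 + 1·4 = 37
  a_9 = -1·37 + 0·-24 + -1·17 + 1·-9 = -63
  a_10 = -1·-63 + 0·37 + -1·-24 + 1·17 = 104
  a_11 = -1·104 + 0·-63 + -1·37 + 1·-24 = -165
  a_12 = -1·-165 + 0·104 + -1·-63 + 1·37 = 265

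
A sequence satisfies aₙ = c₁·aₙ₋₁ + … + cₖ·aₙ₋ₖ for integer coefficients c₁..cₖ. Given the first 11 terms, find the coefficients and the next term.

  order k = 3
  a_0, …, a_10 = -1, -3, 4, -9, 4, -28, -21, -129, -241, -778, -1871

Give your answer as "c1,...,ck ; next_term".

1,4,1 ; -5224

  a_3 = 1·4 + 4·-3 + 1·-1 = -9
  a_4 = 1·-9 + 4·4 + 1·-3 = 4
  a_5 = 1·4 + 4·-9 + 1·4 = -28
  a_6 = 1·-28 + 4·4 + 1·-9 = -21
  a_7 = 1·-21 + 4·-28 + 1·4 = -129
  a_8 = 1·-129 + 4·-21 + 1·-28 = -241
  a_9 = 1·-241 + 4·-129 + 1·-21 = -778
  a_10 = 1·-778 + 4·-241 + 1·-129 = -1871
  a_11 = 1·-1871 + 4·-778 + 1·-241 = -5224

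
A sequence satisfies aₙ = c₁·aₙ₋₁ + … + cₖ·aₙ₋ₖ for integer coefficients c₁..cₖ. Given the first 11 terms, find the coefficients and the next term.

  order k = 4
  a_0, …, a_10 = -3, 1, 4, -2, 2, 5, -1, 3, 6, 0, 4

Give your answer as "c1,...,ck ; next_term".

  a_4 = 1·-2 + 0·4 + 1·1 + -1·-3 = 2
  a_5 = 1·2 + 0·-2 + 1·4 + -1·1 = 5
  a_6 = 1·5 + 0·2 + 1·-2 + -1·4 = -1
  a_7 = 1·-1 + 0·5 + 1·2 + -1·-2 = 3
  a_8 = 1·3 + 0·-1 + 1·5 + -1·2 = 6
  a_9 = 1·6 + 0·3 + 1·-1 + -1·5 = 0
  a_10 = 1·0 + 0·6 + 1·3 + -1·-1 = 4
  a_11 = 1·4 + 0·0 + 1·6 + -1·3 = 7

1,0,1,-1 ; 7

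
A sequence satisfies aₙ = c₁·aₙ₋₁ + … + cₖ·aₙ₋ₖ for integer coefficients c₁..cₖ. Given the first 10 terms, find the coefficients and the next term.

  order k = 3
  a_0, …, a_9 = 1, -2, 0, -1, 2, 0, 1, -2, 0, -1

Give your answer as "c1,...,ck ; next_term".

  a_3 = 0·0 + 0·-2 + -1·1 = -1
  a_4 = 0·-1 + 0·0 + -1·-2 = 2
  a_5 = 0·2 + 0·-1 + -1·0 = 0
  a_6 = 0·0 + 0·2 + -1·-1 = 1
  a_7 = 0·1 + 0·0 + -1·2 = -2
  a_8 = 0·-2 + 0·1 + -1·0 = 0
  a_9 = 0·0 + 0·-2 + -1·1 = -1
  a_10 = 0·-1 + 0·0 + -1·-2 = 2

0,0,-1 ; 2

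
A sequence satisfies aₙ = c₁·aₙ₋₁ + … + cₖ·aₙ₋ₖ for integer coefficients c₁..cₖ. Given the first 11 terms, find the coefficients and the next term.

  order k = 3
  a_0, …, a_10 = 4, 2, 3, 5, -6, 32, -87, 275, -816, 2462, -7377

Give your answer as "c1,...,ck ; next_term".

-3,1,3 ; 22145

  a_3 = -3·3 + 1·2 + 3·4 = 5
  a_4 = -3·5 + 1·3 + 3·2 = -6
  a_5 = -3·-6 + 1·5 + 3·3 = 32
  a_6 = -3·32 + 1·-6 + 3·5 = -87
  a_7 = -3·-87 + 1·32 + 3·-6 = 275
  a_8 = -3·275 + 1·-87 + 3·32 = -816
  a_9 = -3·-816 + 1·275 + 3·-87 = 2462
  a_10 = -3·2462 + 1·-816 + 3·275 = -7377
  a_11 = -3·-7377 + 1·2462 + 3·-816 = 22145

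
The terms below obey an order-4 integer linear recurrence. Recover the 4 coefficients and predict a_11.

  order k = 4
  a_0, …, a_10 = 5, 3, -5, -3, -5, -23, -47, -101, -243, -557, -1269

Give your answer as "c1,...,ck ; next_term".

2,0,2,-1 ; -2923

  a_4 = 2·-3 + 0·-5 + 2·3 + -1·5 = -5
  a_5 = 2·-5 + 0·-3 + 2·-5 + -1·3 = -23
  a_6 = 2·-23 + 0·-5 + 2·-3 + -1·-5 = -47
  a_7 = 2·-47 + 0·-23 + 2·-5 + -1·-3 = -101
  a_8 = 2·-101 + 0·-47 + 2·-23 + -1·-5 = -243
  a_9 = 2·-243 + 0·-101 + 2·-47 + -1·-23 = -557
  a_10 = 2·-557 + 0·-243 + 2·-101 + -1·-47 = -1269
  a_11 = 2·-1269 + 0·-557 + 2·-243 + -1·-101 = -2923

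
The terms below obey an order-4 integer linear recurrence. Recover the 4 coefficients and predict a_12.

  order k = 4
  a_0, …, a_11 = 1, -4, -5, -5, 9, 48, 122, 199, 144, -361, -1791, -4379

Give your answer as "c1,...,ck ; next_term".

3,-3,-2,1 ; -6898

  a_4 = 3·-5 + -3·-5 + -2·-4 + 1·1 = 9
  a_5 = 3·9 + -3·-5 + -2·-5 + 1·-4 = 48
  a_6 = 3·48 + -3·9 + -2·-5 + 1·-5 = 122
  a_7 = 3·122 + -3·48 + -2·9 + 1·-5 = 199
  a_8 = 3·199 + -3·122 + -2·48 + 1·9 = 144
  a_9 = 3·144 + -3·199 + -2·122 + 1·48 = -361
  a_10 = 3·-361 + -3·144 + -2·199 + 1·122 = -1791
  a_11 = 3·-1791 + -3·-361 + -2·144 + 1·199 = -4379
  a_12 = 3·-4379 + -3·-1791 + -2·-361 + 1·144 = -6898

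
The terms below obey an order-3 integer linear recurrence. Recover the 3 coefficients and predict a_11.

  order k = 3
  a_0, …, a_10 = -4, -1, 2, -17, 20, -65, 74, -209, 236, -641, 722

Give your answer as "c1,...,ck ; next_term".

-1,3,3 ; -1937

  a_3 = -1·2 + 3·-1 + 3·-4 = -17
  a_4 = -1·-17 + 3·2 + 3·-1 = 20
  a_5 = -1·20 + 3·-17 + 3·2 = -65
  a_6 = -1·-65 + 3·20 + 3·-17 = 74
  a_7 = -1·74 + 3·-65 + 3·20 = -209
  a_8 = -1·-209 + 3·74 + 3·-65 = 236
  a_9 = -1·236 + 3·-209 + 3·74 = -641
  a_10 = -1·-641 + 3·236 + 3·-209 = 722
  a_11 = -1·722 + 3·-641 + 3·236 = -1937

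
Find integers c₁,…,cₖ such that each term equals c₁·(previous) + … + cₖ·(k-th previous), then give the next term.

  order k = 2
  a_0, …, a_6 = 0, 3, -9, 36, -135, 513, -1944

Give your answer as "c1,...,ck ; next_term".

-3,3 ; 7371

  a_2 = -3·3 + 3·0 = -9
  a_3 = -3·-9 + 3·3 = 36
  a_4 = -3·36 + 3·-9 = -135
  a_5 = -3·-135 + 3·36 = 513
  a_6 = -3·513 + 3·-135 = -1944
  a_7 = -3·-1944 + 3·513 = 7371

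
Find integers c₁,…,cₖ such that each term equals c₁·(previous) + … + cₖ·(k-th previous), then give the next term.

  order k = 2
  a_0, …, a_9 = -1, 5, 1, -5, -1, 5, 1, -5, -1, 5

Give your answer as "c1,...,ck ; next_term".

  a_2 = 0·5 + -1·-1 = 1
  a_3 = 0·1 + -1·5 = -5
  a_4 = 0·-5 + -1·1 = -1
  a_5 = 0·-1 + -1·-5 = 5
  a_6 = 0·5 + -1·-1 = 1
  a_7 = 0·1 + -1·5 = -5
  a_8 = 0·-5 + -1·1 = -1
  a_9 = 0·-1 + -1·-5 = 5
  a_10 = 0·5 + -1·-1 = 1

0,-1 ; 1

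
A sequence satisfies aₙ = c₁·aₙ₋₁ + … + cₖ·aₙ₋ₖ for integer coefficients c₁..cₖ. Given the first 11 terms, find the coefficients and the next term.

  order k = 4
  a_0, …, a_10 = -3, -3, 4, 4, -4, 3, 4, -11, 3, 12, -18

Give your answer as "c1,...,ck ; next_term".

  a_4 = 0·4 + -1·4 + 1·-3 + -1·-3 = -4
  a_5 = 0·-4 + -1·4 + 1·4 + -1·-3 = 3
  a_6 = 0·3 + -1·-4 + 1·4 + -1·4 = 4
  a_7 = 0·4 + -1·3 + 1·-4 + -1·4 = -11
  a_8 = 0·-11 + -1·4 + 1·3 + -1·-4 = 3
  a_9 = 0·3 + -1·-11 + 1·4 + -1·3 = 12
  a_10 = 0·12 + -1·3 + 1·-11 + -1·4 = -18
  a_11 = 0·-18 + -1·12 + 1·3 + -1·-11 = 2

0,-1,1,-1 ; 2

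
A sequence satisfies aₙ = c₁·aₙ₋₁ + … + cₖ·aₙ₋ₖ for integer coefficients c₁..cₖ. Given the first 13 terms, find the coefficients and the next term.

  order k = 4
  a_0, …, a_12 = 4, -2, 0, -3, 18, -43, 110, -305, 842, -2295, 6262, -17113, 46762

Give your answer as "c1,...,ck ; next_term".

-2,1,-2,2 ; -127751

  a_4 = -2·-3 + 1·0 + -2·-2 + 2·4 = 18
  a_5 = -2·18 + 1·-3 + -2·0 + 2·-2 = -43
  a_6 = -2·-43 + 1·18 + -2·-3 + 2·0 = 110
  a_7 = -2·110 + 1·-43 + -2·18 + 2·-3 = -305
  a_8 = -2·-305 + 1·110 + -2·-43 + 2·18 = 842
  a_9 = -2·842 + 1·-305 + -2·110 + 2·-43 = -2295
  a_10 = -2·-2295 + 1·842 + -2·-305 + 2·110 = 6262
  a_11 = -2·6262 + 1·-2295 + -2·842 + 2·-305 = -17113
  a_12 = -2·-17113 + 1·6262 + -2·-2295 + 2·842 = 46762
  a_13 = -2·46762 + 1·-17113 + -2·6262 + 2·-2295 = -127751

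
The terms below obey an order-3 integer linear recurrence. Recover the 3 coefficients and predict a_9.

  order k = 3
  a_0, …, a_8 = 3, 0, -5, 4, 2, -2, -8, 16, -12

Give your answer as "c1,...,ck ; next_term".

-2,-2,-2 ; 8

  a_3 = -2·-5 + -2·0 + -2·3 = 4
  a_4 = -2·4 + -2·-5 + -2·0 = 2
  a_5 = -2·2 + -2·4 + -2·-5 = -2
  a_6 = -2·-2 + -2·2 + -2·4 = -8
  a_7 = -2·-8 + -2·-2 + -2·2 = 16
  a_8 = -2·16 + -2·-8 + -2·-2 = -12
  a_9 = -2·-12 + -2·16 + -2·-8 = 8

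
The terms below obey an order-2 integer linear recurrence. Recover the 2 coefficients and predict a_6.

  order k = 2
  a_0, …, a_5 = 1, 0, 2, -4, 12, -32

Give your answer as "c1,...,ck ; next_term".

  a_2 = -2·0 + 2·1 = 2
  a_3 = -2·2 + 2·0 = -4
  a_4 = -2·-4 + 2·2 = 12
  a_5 = -2·12 + 2·-4 = -32
  a_6 = -2·-32 + 2·12 = 88

-2,2 ; 88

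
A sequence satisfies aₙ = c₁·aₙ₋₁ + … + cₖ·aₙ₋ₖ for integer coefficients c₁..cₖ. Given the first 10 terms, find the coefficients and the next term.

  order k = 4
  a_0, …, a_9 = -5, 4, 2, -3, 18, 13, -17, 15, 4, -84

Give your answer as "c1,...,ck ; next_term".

  a_4 = 1·-3 + -1·2 + 2·4 + -3·-5 = 18
  a_5 = 1·18 + -1·-3 + 2·2 + -3·4 = 13
  a_6 = 1·13 + -1·18 + 2·-3 + -3·2 = -17
  a_7 = 1·-17 + -1·13 + 2·18 + -3·-3 = 15
  a_8 = 1·15 + -1·-17 + 2·13 + -3·18 = 4
  a_9 = 1·4 + -1·15 + 2·-17 + -3·13 = -84
  a_10 = 1·-84 + -1·4 + 2·15 + -3·-17 = -7

1,-1,2,-3 ; -7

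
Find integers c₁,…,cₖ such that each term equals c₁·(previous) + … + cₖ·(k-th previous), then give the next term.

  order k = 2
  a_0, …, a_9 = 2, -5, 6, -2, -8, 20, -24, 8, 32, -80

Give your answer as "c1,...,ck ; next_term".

-2,-2 ; 96

  a_2 = -2·-5 + -2·2 = 6
  a_3 = -2·6 + -2·-5 = -2
  a_4 = -2·-2 + -2·6 = -8
  a_5 = -2·-8 + -2·-2 = 20
  a_6 = -2·20 + -2·-8 = -24
  a_7 = -2·-24 + -2·20 = 8
  a_8 = -2·8 + -2·-24 = 32
  a_9 = -2·32 + -2·8 = -80
  a_10 = -2·-80 + -2·32 = 96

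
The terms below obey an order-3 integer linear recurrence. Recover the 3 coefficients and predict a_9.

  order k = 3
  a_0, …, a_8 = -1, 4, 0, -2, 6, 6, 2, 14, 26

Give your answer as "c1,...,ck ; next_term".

1,0,2 ; 30

  a_3 = 1·0 + 0·4 + 2·-1 = -2
  a_4 = 1·-2 + 0·0 + 2·4 = 6
  a_5 = 1·6 + 0·-2 + 2·0 = 6
  a_6 = 1·6 + 0·6 + 2·-2 = 2
  a_7 = 1·2 + 0·6 + 2·6 = 14
  a_8 = 1·14 + 0·2 + 2·6 = 26
  a_9 = 1·26 + 0·14 + 2·2 = 30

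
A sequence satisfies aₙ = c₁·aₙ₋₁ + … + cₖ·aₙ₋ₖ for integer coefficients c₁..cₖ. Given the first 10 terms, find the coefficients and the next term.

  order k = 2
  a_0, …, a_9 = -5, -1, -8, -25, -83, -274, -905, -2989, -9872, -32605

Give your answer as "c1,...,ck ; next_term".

3,1 ; -107687

  a_2 = 3·-1 + 1·-5 = -8
  a_3 = 3·-8 + 1·-1 = -25
  a_4 = 3·-25 + 1·-8 = -83
  a_5 = 3·-83 + 1·-25 = -274
  a_6 = 3·-274 + 1·-83 = -905
  a_7 = 3·-905 + 1·-274 = -2989
  a_8 = 3·-2989 + 1·-905 = -9872
  a_9 = 3·-9872 + 1·-2989 = -32605
  a_10 = 3·-32605 + 1·-9872 = -107687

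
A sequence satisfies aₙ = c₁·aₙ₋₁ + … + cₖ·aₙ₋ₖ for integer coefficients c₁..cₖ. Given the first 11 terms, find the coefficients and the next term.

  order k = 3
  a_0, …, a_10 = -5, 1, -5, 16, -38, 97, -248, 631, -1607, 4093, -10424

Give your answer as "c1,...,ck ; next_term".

-2,1,-1 ; 26548

  a_3 = -2·-5 + 1·1 + -1·-5 = 16
  a_4 = -2·16 + 1·-5 + -1·1 = -38
  a_5 = -2·-38 + 1·16 + -1·-5 = 97
  a_6 = -2·97 + 1·-38 + -1·16 = -248
  a_7 = -2·-248 + 1·97 + -1·-38 = 631
  a_8 = -2·631 + 1·-248 + -1·97 = -1607
  a_9 = -2·-1607 + 1·631 + -1·-248 = 4093
  a_10 = -2·4093 + 1·-1607 + -1·631 = -10424
  a_11 = -2·-10424 + 1·4093 + -1·-1607 = 26548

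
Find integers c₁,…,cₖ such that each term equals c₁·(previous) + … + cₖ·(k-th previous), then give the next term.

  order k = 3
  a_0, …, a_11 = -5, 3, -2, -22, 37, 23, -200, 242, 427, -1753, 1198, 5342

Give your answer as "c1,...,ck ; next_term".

  a_3 = -1·-2 + -3·3 + 3·-5 = -22
  a_4 = -1·-22 + -3·-2 + 3·3 = 37
  a_5 = -1·37 + -3·-22 + 3·-2 = 23
  a_6 = -1·23 + -3·37 + 3·-22 = -200
  a_7 = -1·-200 + -3·23 + 3·37 = 242
  a_8 = -1·242 + -3·-200 + 3·23 = 427
  a_9 = -1·427 + -3·242 + 3·-200 = -1753
  a_10 = -1·-1753 + -3·427 + 3·242 = 1198
  a_11 = -1·1198 + -3·-1753 + 3·427 = 5342
  a_12 = -1·5342 + -3·1198 + 3·-1753 = -14195

-1,-3,3 ; -14195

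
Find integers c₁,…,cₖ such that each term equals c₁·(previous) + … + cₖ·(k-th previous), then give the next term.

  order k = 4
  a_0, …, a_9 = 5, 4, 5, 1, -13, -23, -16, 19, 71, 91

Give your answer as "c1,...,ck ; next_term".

  a_4 = 1·1 + -1·5 + -1·4 + -1·5 = -13
  a_5 = 1·-13 + -1·1 + -1·5 + -1·4 = -23
  a_6 = 1·-23 + -1·-13 + -1·1 + -1·5 = -16
  a_7 = 1·-16 + -1·-23 + -1·-13 + -1·1 = 19
  a_8 = 1·19 + -1·-16 + -1·-23 + -1·-13 = 71
  a_9 = 1·71 + -1·19 + -1·-16 + -1·-23 = 91
  a_10 = 1·91 + -1·71 + -1·19 + -1·-16 = 17

1,-1,-1,-1 ; 17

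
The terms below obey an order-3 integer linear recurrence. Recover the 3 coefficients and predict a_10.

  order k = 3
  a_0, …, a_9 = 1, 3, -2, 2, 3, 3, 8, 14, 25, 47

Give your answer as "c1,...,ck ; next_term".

  a_3 = 1·-2 + 1·3 + 1·1 = 2
  a_4 = 1·2 + 1·-2 + 1·3 = 3
  a_5 = 1·3 + 1·2 + 1·-2 = 3
  a_6 = 1·3 + 1·3 + 1·2 = 8
  a_7 = 1·8 + 1·3 + 1·3 = 14
  a_8 = 1·14 + 1·8 + 1·3 = 25
  a_9 = 1·25 + 1·14 + 1·8 = 47
  a_10 = 1·47 + 1·25 + 1·14 = 86

1,1,1 ; 86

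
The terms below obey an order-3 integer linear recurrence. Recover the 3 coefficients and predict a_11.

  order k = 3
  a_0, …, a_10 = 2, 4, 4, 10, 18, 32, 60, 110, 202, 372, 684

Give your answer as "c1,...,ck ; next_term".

  a_3 = 1·4 + 1·4 + 1·2 = 10
  a_4 = 1·10 + 1·4 + 1·4 = 18
  a_5 = 1·18 + 1·10 + 1·4 = 32
  a_6 = 1·32 + 1·18 + 1·10 = 60
  a_7 = 1·60 + 1·32 + 1·18 = 110
  a_8 = 1·110 + 1·60 + 1·32 = 202
  a_9 = 1·202 + 1·110 + 1·60 = 372
  a_10 = 1·372 + 1·202 + 1·110 = 684
  a_11 = 1·684 + 1·372 + 1·202 = 1258

1,1,1 ; 1258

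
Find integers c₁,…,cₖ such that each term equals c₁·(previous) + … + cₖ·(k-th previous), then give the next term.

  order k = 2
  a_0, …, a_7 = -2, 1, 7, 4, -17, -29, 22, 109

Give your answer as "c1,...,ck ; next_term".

1,-3 ; 43

  a_2 = 1·1 + -3·-2 = 7
  a_3 = 1·7 + -3·1 = 4
  a_4 = 1·4 + -3·7 = -17
  a_5 = 1·-17 + -3·4 = -29
  a_6 = 1·-29 + -3·-17 = 22
  a_7 = 1·22 + -3·-29 = 109
  a_8 = 1·109 + -3·22 = 43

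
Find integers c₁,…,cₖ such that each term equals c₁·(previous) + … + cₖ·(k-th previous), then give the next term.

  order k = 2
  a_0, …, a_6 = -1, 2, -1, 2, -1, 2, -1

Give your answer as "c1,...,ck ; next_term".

  a_2 = 0·2 + 1·-1 = -1
  a_3 = 0·-1 + 1·2 = 2
  a_4 = 0·2 + 1·-1 = -1
  a_5 = 0·-1 + 1·2 = 2
  a_6 = 0·2 + 1·-1 = -1
  a_7 = 0·-1 + 1·2 = 2

0,1 ; 2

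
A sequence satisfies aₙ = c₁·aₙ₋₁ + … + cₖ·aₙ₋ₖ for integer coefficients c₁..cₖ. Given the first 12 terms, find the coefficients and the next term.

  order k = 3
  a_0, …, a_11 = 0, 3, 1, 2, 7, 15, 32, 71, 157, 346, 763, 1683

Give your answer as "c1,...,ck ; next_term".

2,0,1 ; 3712

  a_3 = 2·1 + 0·3 + 1·0 = 2
  a_4 = 2·2 + 0·1 + 1·3 = 7
  a_5 = 2·7 + 0·2 + 1·1 = 15
  a_6 = 2·15 + 0·7 + 1·2 = 32
  a_7 = 2·32 + 0·15 + 1·7 = 71
  a_8 = 2·71 + 0·32 + 1·15 = 157
  a_9 = 2·157 + 0·71 + 1·32 = 346
  a_10 = 2·346 + 0·157 + 1·71 = 763
  a_11 = 2·763 + 0·346 + 1·157 = 1683
  a_12 = 2·1683 + 0·763 + 1·346 = 3712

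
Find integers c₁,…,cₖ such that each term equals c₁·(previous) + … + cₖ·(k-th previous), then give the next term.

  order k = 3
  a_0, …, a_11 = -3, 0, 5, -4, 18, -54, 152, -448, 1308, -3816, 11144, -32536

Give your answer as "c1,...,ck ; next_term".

-2,2,-2 ; 94992

  a_3 = -2·5 + 2·0 + -2·-3 = -4
  a_4 = -2·-4 + 2·5 + -2·0 = 18
  a_5 = -2·18 + 2·-4 + -2·5 = -54
  a_6 = -2·-54 + 2·18 + -2·-4 = 152
  a_7 = -2·152 + 2·-54 + -2·18 = -448
  a_8 = -2·-448 + 2·152 + -2·-54 = 1308
  a_9 = -2·1308 + 2·-448 + -2·152 = -3816
  a_10 = -2·-3816 + 2·1308 + -2·-448 = 11144
  a_11 = -2·11144 + 2·-3816 + -2·1308 = -32536
  a_12 = -2·-32536 + 2·11144 + -2·-3816 = 94992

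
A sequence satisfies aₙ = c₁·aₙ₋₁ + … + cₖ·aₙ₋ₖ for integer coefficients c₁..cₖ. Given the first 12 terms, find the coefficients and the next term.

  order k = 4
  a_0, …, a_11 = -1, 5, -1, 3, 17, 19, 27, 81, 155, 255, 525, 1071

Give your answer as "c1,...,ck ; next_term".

  a_4 = 1·3 + 0·-1 + 3·5 + 1·-1 = 17
  a_5 = 1·17 + 0·3 + 3·-1 + 1·5 = 19
  a_6 = 1·19 + 0·17 + 3·3 + 1·-1 = 27
  a_7 = 1·27 + 0·19 + 3·17 + 1·3 = 81
  a_8 = 1·81 + 0·27 + 3·19 + 1·17 = 155
  a_9 = 1·155 + 0·81 + 3·27 + 1·19 = 255
  a_10 = 1·255 + 0·155 + 3·81 + 1·27 = 525
  a_11 = 1·525 + 0·255 + 3·155 + 1·81 = 1071
  a_12 = 1·1071 + 0·525 + 3·255 + 1·155 = 1991

1,0,3,1 ; 1991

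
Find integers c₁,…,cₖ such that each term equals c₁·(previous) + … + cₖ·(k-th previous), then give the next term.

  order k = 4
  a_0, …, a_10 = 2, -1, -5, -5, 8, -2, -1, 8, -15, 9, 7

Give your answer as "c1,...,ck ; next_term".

  a_4 = -1·-5 + -1·-5 + 0·-1 + -1·2 = 8
  a_5 = -1·8 + -1·-5 + 0·-5 + -1·-1 = -2
  a_6 = -1·-2 + -1·8 + 0·-5 + -1·-5 = -1
  a_7 = -1·-1 + -1·-2 + 0·8 + -1·-5 = 8
  a_8 = -1·8 + -1·-1 + 0·-2 + -1·8 = -15
  a_9 = -1·-15 + -1·8 + 0·-1 + -1·-2 = 9
  a_10 = -1·9 + -1·-15 + 0·8 + -1·-1 = 7
  a_11 = -1·7 + -1·9 + 0·-15 + -1·8 = -24

-1,-1,0,-1 ; -24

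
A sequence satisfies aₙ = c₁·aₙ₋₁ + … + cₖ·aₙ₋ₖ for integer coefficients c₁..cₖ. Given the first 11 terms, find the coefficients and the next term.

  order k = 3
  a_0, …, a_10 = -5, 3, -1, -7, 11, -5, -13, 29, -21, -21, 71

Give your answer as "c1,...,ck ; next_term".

-1,-1,1 ; -71

  a_3 = -1·-1 + -1·3 + 1·-5 = -7
  a_4 = -1·-7 + -1·-1 + 1·3 = 11
  a_5 = -1·11 + -1·-7 + 1·-1 = -5
  a_6 = -1·-5 + -1·11 + 1·-7 = -13
  a_7 = -1·-13 + -1·-5 + 1·11 = 29
  a_8 = -1·29 + -1·-13 + 1·-5 = -21
  a_9 = -1·-21 + -1·29 + 1·-13 = -21
  a_10 = -1·-21 + -1·-21 + 1·29 = 71
  a_11 = -1·71 + -1·-21 + 1·-21 = -71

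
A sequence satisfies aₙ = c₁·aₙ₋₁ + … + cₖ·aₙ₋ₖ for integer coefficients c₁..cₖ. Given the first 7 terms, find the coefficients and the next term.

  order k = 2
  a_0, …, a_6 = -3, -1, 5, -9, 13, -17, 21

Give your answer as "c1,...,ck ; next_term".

  a_2 = -2·-1 + -1·-3 = 5
  a_3 = -2·5 + -1·-1 = -9
  a_4 = -2·-9 + -1·5 = 13
  a_5 = -2·13 + -1·-9 = -17
  a_6 = -2·-17 + -1·13 = 21
  a_7 = -2·21 + -1·-17 = -25

-2,-1 ; -25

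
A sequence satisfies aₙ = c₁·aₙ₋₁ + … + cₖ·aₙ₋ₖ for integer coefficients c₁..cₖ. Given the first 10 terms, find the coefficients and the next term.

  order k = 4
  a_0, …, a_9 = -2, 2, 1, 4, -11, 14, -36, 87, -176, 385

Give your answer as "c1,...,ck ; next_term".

  a_4 = -1·4 + 1·1 + -3·2 + 1·-2 = -11
  a_5 = -1·-11 + 1·4 + -3·1 + 1·2 = 14
  a_6 = -1·14 + 1·-11 + -3·4 + 1·1 = -36
  a_7 = -1·-36 + 1·14 + -3·-11 + 1·4 = 87
  a_8 = -1·87 + 1·-36 + -3·14 + 1·-11 = -176
  a_9 = -1·-176 + 1·87 + -3·-36 + 1·14 = 385
  a_10 = -1·385 + 1·-176 + -3·87 + 1·-36 = -858

-1,1,-3,1 ; -858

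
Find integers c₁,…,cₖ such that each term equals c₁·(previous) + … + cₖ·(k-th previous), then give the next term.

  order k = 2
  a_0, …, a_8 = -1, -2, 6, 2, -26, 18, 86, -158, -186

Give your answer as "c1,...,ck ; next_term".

  a_2 = -1·-2 + -4·-1 = 6
  a_3 = -1·6 + -4·-2 = 2
  a_4 = -1·2 + -4·6 = -26
  a_5 = -1·-26 + -4·2 = 18
  a_6 = -1·18 + -4·-26 = 86
  a_7 = -1·86 + -4·18 = -158
  a_8 = -1·-158 + -4·86 = -186
  a_9 = -1·-186 + -4·-158 = 818

-1,-4 ; 818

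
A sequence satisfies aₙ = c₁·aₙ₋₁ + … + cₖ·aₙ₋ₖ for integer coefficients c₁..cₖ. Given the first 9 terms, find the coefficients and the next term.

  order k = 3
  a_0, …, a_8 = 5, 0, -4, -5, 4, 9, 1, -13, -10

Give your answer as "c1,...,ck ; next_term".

0,-1,-1 ; 12

  a_3 = 0·-4 + -1·0 + -1·5 = -5
  a_4 = 0·-5 + -1·-4 + -1·0 = 4
  a_5 = 0·4 + -1·-5 + -1·-4 = 9
  a_6 = 0·9 + -1·4 + -1·-5 = 1
  a_7 = 0·1 + -1·9 + -1·4 = -13
  a_8 = 0·-13 + -1·1 + -1·9 = -10
  a_9 = 0·-10 + -1·-13 + -1·1 = 12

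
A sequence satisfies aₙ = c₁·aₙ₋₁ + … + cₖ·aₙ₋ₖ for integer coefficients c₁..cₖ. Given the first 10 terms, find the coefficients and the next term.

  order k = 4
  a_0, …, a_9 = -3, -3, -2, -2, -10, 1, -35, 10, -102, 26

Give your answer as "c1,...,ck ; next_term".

  a_4 = -1·-2 + 3·-2 + 3·-3 + -1·-3 = -10
  a_5 = -1·-10 + 3·-2 + 3·-2 + -1·-3 = 1
  a_6 = -1·1 + 3·-10 + 3·-2 + -1·-2 = -35
  a_7 = -1·-35 + 3·1 + 3·-10 + -1·-2 = 10
  a_8 = -1·10 + 3·-35 + 3·1 + -1·-10 = -102
  a_9 = -1·-102 + 3·10 + 3·-35 + -1·1 = 26
  a_10 = -1·26 + 3·-102 + 3·10 + -1·-35 = -267

-1,3,3,-1 ; -267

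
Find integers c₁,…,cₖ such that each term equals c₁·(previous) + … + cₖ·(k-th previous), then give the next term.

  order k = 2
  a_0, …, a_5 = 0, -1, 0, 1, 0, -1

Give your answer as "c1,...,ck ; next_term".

  a_2 = 0·-1 + -1·0 = 0
  a_3 = 0·0 + -1·-1 = 1
  a_4 = 0·1 + -1·0 = 0
  a_5 = 0·0 + -1·1 = -1
  a_6 = 0·-1 + -1·0 = 0

0,-1 ; 0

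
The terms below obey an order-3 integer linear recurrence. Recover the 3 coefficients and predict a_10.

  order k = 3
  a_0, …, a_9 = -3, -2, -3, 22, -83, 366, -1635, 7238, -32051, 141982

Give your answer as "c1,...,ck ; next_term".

-4,1,-4 ; -628931

  a_3 = -4·-3 + 1·-2 + -4·-3 = 22
  a_4 = -4·22 + 1·-3 + -4·-2 = -83
  a_5 = -4·-83 + 1·22 + -4·-3 = 366
  a_6 = -4·366 + 1·-83 + -4·22 = -1635
  a_7 = -4·-1635 + 1·366 + -4·-83 = 7238
  a_8 = -4·7238 + 1·-1635 + -4·366 = -32051
  a_9 = -4·-32051 + 1·7238 + -4·-1635 = 141982
  a_10 = -4·141982 + 1·-32051 + -4·7238 = -628931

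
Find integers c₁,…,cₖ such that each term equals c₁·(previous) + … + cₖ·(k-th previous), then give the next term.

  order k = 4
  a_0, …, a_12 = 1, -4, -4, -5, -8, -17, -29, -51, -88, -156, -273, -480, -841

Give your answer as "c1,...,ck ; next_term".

1,1,0,1 ; -1477

  a_4 = 1·-5 + 1·-4 + 0·-4 + 1·1 = -8
  a_5 = 1·-8 + 1·-5 + 0·-4 + 1·-4 = -17
  a_6 = 1·-17 + 1·-8 + 0·-5 + 1·-4 = -29
  a_7 = 1·-29 + 1·-17 + 0·-8 + 1·-5 = -51
  a_8 = 1·-51 + 1·-29 + 0·-17 + 1·-8 = -88
  a_9 = 1·-88 + 1·-51 + 0·-29 + 1·-17 = -156
  a_10 = 1·-156 + 1·-88 + 0·-51 + 1·-29 = -273
  a_11 = 1·-273 + 1·-156 + 0·-88 + 1·-51 = -480
  a_12 = 1·-480 + 1·-273 + 0·-156 + 1·-88 = -841
  a_13 = 1·-841 + 1·-480 + 0·-273 + 1·-156 = -1477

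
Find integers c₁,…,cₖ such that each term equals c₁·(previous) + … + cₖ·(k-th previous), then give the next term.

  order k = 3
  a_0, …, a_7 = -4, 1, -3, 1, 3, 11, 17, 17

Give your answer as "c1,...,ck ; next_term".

  a_3 = 2·-3 + -1·1 + -2·-4 = 1
  a_4 = 2·1 + -1·-3 + -2·1 = 3
  a_5 = 2·3 + -1·1 + -2·-3 = 11
  a_6 = 2·11 + -1·3 + -2·1 = 17
  a_7 = 2·17 + -1·11 + -2·3 = 17
  a_8 = 2·17 + -1·17 + -2·11 = -5

2,-1,-2 ; -5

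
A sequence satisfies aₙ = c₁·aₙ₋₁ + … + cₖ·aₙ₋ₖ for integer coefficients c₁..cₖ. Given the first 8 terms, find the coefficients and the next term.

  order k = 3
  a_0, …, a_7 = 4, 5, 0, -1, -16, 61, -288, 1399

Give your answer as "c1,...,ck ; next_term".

-4,3,-4 ; -6704

  a_3 = -4·0 + 3·5 + -4·4 = -1
  a_4 = -4·-1 + 3·0 + -4·5 = -16
  a_5 = -4·-16 + 3·-1 + -4·0 = 61
  a_6 = -4·61 + 3·-16 + -4·-1 = -288
  a_7 = -4·-288 + 3·61 + -4·-16 = 1399
  a_8 = -4·1399 + 3·-288 + -4·61 = -6704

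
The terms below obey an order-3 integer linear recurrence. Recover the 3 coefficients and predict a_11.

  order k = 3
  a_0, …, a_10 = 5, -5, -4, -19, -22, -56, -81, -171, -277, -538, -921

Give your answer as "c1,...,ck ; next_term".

  a_3 = 1·-4 + 2·-5 + -1·5 = -19
  a_4 = 1·-19 + 2·-4 + -1·-5 = -22
  a_5 = 1·-22 + 2·-19 + -1·-4 = -56
  a_6 = 1·-56 + 2·-22 + -1·-19 = -81
  a_7 = 1·-81 + 2·-56 + -1·-22 = -171
  a_8 = 1·-171 + 2·-81 + -1·-56 = -277
  a_9 = 1·-277 + 2·-171 + -1·-81 = -538
  a_10 = 1·-538 + 2·-277 + -1·-171 = -921
  a_11 = 1·-921 + 2·-538 + -1·-277 = -1720

1,2,-1 ; -1720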